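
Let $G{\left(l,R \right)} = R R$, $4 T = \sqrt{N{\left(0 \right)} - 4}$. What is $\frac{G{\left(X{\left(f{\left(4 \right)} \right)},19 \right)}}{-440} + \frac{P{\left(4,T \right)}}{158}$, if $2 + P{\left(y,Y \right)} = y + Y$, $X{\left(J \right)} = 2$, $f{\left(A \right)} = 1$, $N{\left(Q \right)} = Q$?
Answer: $- \frac{28079}{34760} + \frac{i}{316} \approx -0.8078 + 0.0031646 i$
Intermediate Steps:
$T = \frac{i}{2}$ ($T = \frac{\sqrt{0 - 4}}{4} = \frac{\sqrt{-4}}{4} = \frac{2 i}{4} = \frac{i}{2} \approx 0.5 i$)
$G{\left(l,R \right)} = R^{2}$
$P{\left(y,Y \right)} = -2 + Y + y$ ($P{\left(y,Y \right)} = -2 + \left(y + Y\right) = -2 + \left(Y + y\right) = -2 + Y + y$)
$\frac{G{\left(X{\left(f{\left(4 \right)} \right)},19 \right)}}{-440} + \frac{P{\left(4,T \right)}}{158} = \frac{19^{2}}{-440} + \frac{-2 + \frac{i}{2} + 4}{158} = 361 \left(- \frac{1}{440}\right) + \left(2 + \frac{i}{2}\right) \frac{1}{158} = - \frac{361}{440} + \left(\frac{1}{79} + \frac{i}{316}\right) = - \frac{28079}{34760} + \frac{i}{316}$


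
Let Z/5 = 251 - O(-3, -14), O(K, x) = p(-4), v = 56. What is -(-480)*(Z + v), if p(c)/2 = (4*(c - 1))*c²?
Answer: 2165280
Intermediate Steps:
p(c) = 2*c²*(-4 + 4*c) (p(c) = 2*((4*(c - 1))*c²) = 2*((4*(-1 + c))*c²) = 2*((-4 + 4*c)*c²) = 2*(c²*(-4 + 4*c)) = 2*c²*(-4 + 4*c))
O(K, x) = -640 (O(K, x) = 8*(-4)²*(-1 - 4) = 8*16*(-5) = -640)
Z = 4455 (Z = 5*(251 - 1*(-640)) = 5*(251 + 640) = 5*891 = 4455)
-(-480)*(Z + v) = -(-480)*(4455 + 56) = -(-480)*4511 = -1*(-2165280) = 2165280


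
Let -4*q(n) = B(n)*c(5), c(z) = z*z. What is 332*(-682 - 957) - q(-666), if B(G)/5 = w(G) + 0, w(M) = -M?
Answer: -1046671/2 ≈ -5.2334e+5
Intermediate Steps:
B(G) = -5*G (B(G) = 5*(-G + 0) = 5*(-G) = -5*G)
c(z) = z**2
q(n) = 125*n/4 (q(n) = -(-5*n)*5**2/4 = -(-5*n)*25/4 = -(-125)*n/4 = 125*n/4)
332*(-682 - 957) - q(-666) = 332*(-682 - 957) - 125*(-666)/4 = 332*(-1639) - 1*(-41625/2) = -544148 + 41625/2 = -1046671/2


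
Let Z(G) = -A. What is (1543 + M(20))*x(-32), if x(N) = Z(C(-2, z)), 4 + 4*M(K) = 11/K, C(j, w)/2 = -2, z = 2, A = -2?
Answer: 123371/40 ≈ 3084.3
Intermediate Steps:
C(j, w) = -4 (C(j, w) = 2*(-2) = -4)
Z(G) = 2 (Z(G) = -1*(-2) = 2)
M(K) = -1 + 11/(4*K) (M(K) = -1 + (11/K)/4 = -1 + 11/(4*K))
x(N) = 2
(1543 + M(20))*x(-32) = (1543 + (11/4 - 1*20)/20)*2 = (1543 + (11/4 - 20)/20)*2 = (1543 + (1/20)*(-69/4))*2 = (1543 - 69/80)*2 = (123371/80)*2 = 123371/40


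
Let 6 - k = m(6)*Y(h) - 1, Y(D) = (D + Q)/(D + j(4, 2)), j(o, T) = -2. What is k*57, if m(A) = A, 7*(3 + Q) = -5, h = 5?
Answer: 1767/7 ≈ 252.43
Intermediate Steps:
Q = -26/7 (Q = -3 + (⅐)*(-5) = -3 - 5/7 = -26/7 ≈ -3.7143)
Y(D) = (-26/7 + D)/(-2 + D) (Y(D) = (D - 26/7)/(D - 2) = (-26/7 + D)/(-2 + D))
k = 31/7 (k = 6 - (6*((-26/7 + 5)/(-2 + 5)) - 1) = 6 - (6*((9/7)/3) - 1) = 6 - (6*((⅓)*(9/7)) - 1) = 6 - (6*(3/7) - 1) = 6 - (18/7 - 1) = 6 - 1*11/7 = 6 - 11/7 = 31/7 ≈ 4.4286)
k*57 = (31/7)*57 = 1767/7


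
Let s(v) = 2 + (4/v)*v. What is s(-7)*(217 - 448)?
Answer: -1386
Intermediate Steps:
s(v) = 6 (s(v) = 2 + 4 = 6)
s(-7)*(217 - 448) = 6*(217 - 448) = 6*(-231) = -1386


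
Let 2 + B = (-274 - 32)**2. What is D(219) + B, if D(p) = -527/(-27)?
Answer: 2528645/27 ≈ 93654.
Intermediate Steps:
D(p) = 527/27 (D(p) = -527*(-1/27) = 527/27)
B = 93634 (B = -2 + (-274 - 32)**2 = -2 + (-306)**2 = -2 + 93636 = 93634)
D(219) + B = 527/27 + 93634 = 2528645/27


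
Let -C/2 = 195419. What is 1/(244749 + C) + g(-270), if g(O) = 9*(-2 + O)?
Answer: -357625873/146089 ≈ -2448.0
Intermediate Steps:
g(O) = -18 + 9*O
C = -390838 (C = -2*195419 = -390838)
1/(244749 + C) + g(-270) = 1/(244749 - 390838) + (-18 + 9*(-270)) = 1/(-146089) + (-18 - 2430) = -1/146089 - 2448 = -357625873/146089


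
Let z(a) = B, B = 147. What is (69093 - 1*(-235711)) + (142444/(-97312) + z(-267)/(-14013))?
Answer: 34636566635699/113636088 ≈ 3.0480e+5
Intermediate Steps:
z(a) = 147
(69093 - 1*(-235711)) + (142444/(-97312) + z(-267)/(-14013)) = (69093 - 1*(-235711)) + (142444/(-97312) + 147/(-14013)) = (69093 + 235711) + (142444*(-1/97312) + 147*(-1/14013)) = 304804 + (-35611/24328 - 49/4671) = 304804 - 167531053/113636088 = 34636566635699/113636088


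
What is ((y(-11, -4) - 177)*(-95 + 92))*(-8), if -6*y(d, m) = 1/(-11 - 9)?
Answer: -21239/5 ≈ -4247.8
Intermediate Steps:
y(d, m) = 1/120 (y(d, m) = -1/(6*(-11 - 9)) = -⅙/(-20) = -⅙*(-1/20) = 1/120)
((y(-11, -4) - 177)*(-95 + 92))*(-8) = ((1/120 - 177)*(-95 + 92))*(-8) = -21239/120*(-3)*(-8) = (21239/40)*(-8) = -21239/5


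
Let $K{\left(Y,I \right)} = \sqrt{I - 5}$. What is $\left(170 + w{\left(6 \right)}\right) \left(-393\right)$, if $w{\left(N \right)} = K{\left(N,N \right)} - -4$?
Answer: $-68775$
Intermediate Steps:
$K{\left(Y,I \right)} = \sqrt{-5 + I}$
$w{\left(N \right)} = 4 + \sqrt{-5 + N}$ ($w{\left(N \right)} = \sqrt{-5 + N} - -4 = \sqrt{-5 + N} + 4 = 4 + \sqrt{-5 + N}$)
$\left(170 + w{\left(6 \right)}\right) \left(-393\right) = \left(170 + \left(4 + \sqrt{-5 + 6}\right)\right) \left(-393\right) = \left(170 + \left(4 + \sqrt{1}\right)\right) \left(-393\right) = \left(170 + \left(4 + 1\right)\right) \left(-393\right) = \left(170 + 5\right) \left(-393\right) = 175 \left(-393\right) = -68775$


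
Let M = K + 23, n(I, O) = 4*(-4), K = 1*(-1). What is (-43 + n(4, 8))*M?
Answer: -1298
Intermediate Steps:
K = -1
n(I, O) = -16
M = 22 (M = -1 + 23 = 22)
(-43 + n(4, 8))*M = (-43 - 16)*22 = -59*22 = -1298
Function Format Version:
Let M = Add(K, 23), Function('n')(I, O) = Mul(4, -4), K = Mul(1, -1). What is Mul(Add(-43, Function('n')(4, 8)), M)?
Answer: -1298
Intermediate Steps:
K = -1
Function('n')(I, O) = -16
M = 22 (M = Add(-1, 23) = 22)
Mul(Add(-43, Function('n')(4, 8)), M) = Mul(Add(-43, -16), 22) = Mul(-59, 22) = -1298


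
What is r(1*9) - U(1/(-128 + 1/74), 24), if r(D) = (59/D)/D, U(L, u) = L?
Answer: 188261/255717 ≈ 0.73621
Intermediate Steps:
r(D) = 59/D**2
r(1*9) - U(1/(-128 + 1/74), 24) = 59/(1*9)**2 - 1/(-128 + 1/74) = 59/9**2 - 1/(-128 + 1/74) = 59*(1/81) - 1/(-9471/74) = 59/81 - 1*(-74/9471) = 59/81 + 74/9471 = 188261/255717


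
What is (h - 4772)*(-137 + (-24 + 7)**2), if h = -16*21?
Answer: -776416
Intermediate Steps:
h = -336
(h - 4772)*(-137 + (-24 + 7)**2) = (-336 - 4772)*(-137 + (-24 + 7)**2) = -5108*(-137 + (-17)**2) = -5108*(-137 + 289) = -5108*152 = -776416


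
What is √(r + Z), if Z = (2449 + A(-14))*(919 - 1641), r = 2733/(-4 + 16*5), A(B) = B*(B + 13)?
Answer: I*√2567793057/38 ≈ 1333.5*I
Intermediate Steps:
A(B) = B*(13 + B)
r = 2733/76 (r = 2733/(-4 + 80) = 2733/76 ≈ 35.961)
Z = -1778286 (Z = (2449 - 14*(13 - 14))*(919 - 1641) = (2449 - 14*(-1))*(-722) = (2449 + 14)*(-722) = 2463*(-722) = -1778286)
√(r + Z) = √(2733/76 - 1778286) = √(-135147003/76) = I*√2567793057/38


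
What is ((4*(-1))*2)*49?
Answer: -392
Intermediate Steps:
((4*(-1))*2)*49 = -4*2*49 = -8*49 = -392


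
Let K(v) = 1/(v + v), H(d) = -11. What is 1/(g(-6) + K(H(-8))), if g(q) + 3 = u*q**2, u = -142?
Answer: -22/112531 ≈ -0.00019550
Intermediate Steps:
g(q) = -3 - 142*q**2
K(v) = 1/(2*v)
1/(g(-6) + K(H(-8))) = 1/((-3 - 142*(-6)**2) + (1/2)/(-11)) = 1/((-3 - 142*36) + (1/2)*(-1/11)) = 1/((-3 - 5112) - 1/22) = 1/(-5115 - 1/22) = 1/(-112531/22) = -22/112531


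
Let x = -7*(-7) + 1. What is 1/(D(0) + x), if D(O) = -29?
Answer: 1/21 ≈ 0.047619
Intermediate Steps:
x = 50 (x = 49 + 1 = 50)
1/(D(0) + x) = 1/(-29 + 50) = 1/21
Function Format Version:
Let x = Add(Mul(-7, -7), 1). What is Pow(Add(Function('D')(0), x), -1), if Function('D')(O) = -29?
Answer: Rational(1, 21) ≈ 0.047619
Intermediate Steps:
x = 50 (x = Add(49, 1) = 50)
Pow(Add(Function('D')(0), x), -1) = Pow(Add(-29, 50), -1) = Pow(21, -1) = Rational(1, 21)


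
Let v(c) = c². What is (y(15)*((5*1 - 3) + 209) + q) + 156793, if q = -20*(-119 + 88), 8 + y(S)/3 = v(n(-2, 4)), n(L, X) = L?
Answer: 154881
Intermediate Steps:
y(S) = -12 (y(S) = -24 + 3*(-2)² = -24 + 3*4 = -24 + 12 = -12)
q = 620 (q = -20*(-31) = 620)
(y(15)*((5*1 - 3) + 209) + q) + 156793 = (-12*((5*1 - 3) + 209) + 620) + 156793 = (-12*((5 - 3) + 209) + 620) + 156793 = (-12*(2 + 209) + 620) + 156793 = (-12*211 + 620) + 156793 = (-2532 + 620) + 156793 = -1912 + 156793 = 154881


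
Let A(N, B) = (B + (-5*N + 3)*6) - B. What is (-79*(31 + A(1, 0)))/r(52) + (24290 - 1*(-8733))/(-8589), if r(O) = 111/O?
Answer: -74894909/105931 ≈ -707.02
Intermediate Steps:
A(N, B) = 18 - 30*N (A(N, B) = (B + (3 - 5*N)*6) - B = (B + (18 - 30*N)) - B = (18 + B - 30*N) - B = 18 - 30*N)
(-79*(31 + A(1, 0)))/r(52) + (24290 - 1*(-8733))/(-8589) = (-79*(31 + (18 - 30*1)))/((111/52)) + (24290 - 1*(-8733))/(-8589) = (-79*(31 + (18 - 30)))/((111*(1/52))) + (24290 + 8733)*(-1/8589) = (-79*(31 - 12))/(111/52) + 33023*(-1/8589) = -79*19*(52/111) - 33023/8589 = -1501*52/111 - 33023/8589 = -78052/111 - 33023/8589 = -74894909/105931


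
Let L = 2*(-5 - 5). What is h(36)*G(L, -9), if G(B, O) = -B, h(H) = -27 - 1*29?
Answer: -1120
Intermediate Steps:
h(H) = -56 (h(H) = -27 - 29 = -56)
L = -20 (L = 2*(-10) = -20)
h(36)*G(L, -9) = -(-56)*(-20) = -56*20 = -1120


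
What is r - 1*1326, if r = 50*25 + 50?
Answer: -26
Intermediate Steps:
r = 1300 (r = 1250 + 50 = 1300)
r - 1*1326 = 1300 - 1*1326 = 1300 - 1326 = -26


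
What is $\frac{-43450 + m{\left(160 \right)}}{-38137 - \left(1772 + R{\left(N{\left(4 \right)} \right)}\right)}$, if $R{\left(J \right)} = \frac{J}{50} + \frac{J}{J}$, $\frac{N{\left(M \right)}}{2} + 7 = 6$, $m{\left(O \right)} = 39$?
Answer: $\frac{1085275}{997749} \approx 1.0877$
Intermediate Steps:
$N{\left(M \right)} = -2$ ($N{\left(M \right)} = -14 + 2 \cdot 6 = -14 + 12 = -2$)
$R{\left(J \right)} = 1 + \frac{J}{50}$ ($R{\left(J \right)} = J \frac{1}{50} + 1 = \frac{J}{50} + 1 = 1 + \frac{J}{50}$)
$\frac{-43450 + m{\left(160 \right)}}{-38137 - \left(1772 + R{\left(N{\left(4 \right)} \right)}\right)} = \frac{-43450 + 39}{-38137 - \left(1773 - \frac{1}{25}\right)} = - \frac{43411}{-38137 - \frac{44324}{25}} = - \frac{43411}{- \frac{997749}{25}} = \left(-43411\right) \left(- \frac{25}{997749}\right) = \frac{1085275}{997749}$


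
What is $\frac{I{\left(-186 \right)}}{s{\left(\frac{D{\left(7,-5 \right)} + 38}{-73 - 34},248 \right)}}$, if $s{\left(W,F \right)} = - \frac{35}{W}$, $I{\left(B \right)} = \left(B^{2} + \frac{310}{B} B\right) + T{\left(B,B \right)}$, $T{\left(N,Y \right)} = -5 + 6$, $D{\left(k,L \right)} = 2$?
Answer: $\frac{279256}{749} \approx 372.84$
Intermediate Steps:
$T{\left(N,Y \right)} = 1$
$I{\left(B \right)} = 311 + B^{2}$ ($I{\left(B \right)} = \left(B^{2} + \frac{310}{B} B\right) + 1 = \left(B^{2} + 310\right) + 1 = \left(310 + B^{2}\right) + 1 = 311 + B^{2}$)
$\frac{I{\left(-186 \right)}}{s{\left(\frac{D{\left(7,-5 \right)} + 38}{-73 - 34},248 \right)}} = \frac{311 + \left(-186\right)^{2}}{\left(-35\right) \frac{1}{\left(2 + 38\right) \frac{1}{-73 - 34}}} = \frac{311 + 34596}{\left(-35\right) \frac{1}{40 \frac{1}{-107}}} = \frac{34907}{\left(-35\right) \frac{1}{40 \left(- \frac{1}{107}\right)}} = \frac{34907}{\left(-35\right) \frac{1}{- \frac{40}{107}}} = \frac{34907}{\left(-35\right) \left(- \frac{107}{40}\right)} = \frac{34907}{\frac{749}{8}} = 34907 \cdot \frac{8}{749} = \frac{279256}{749}$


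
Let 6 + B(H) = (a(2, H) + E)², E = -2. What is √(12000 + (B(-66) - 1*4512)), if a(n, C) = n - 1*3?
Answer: √7491 ≈ 86.551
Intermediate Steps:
a(n, C) = -3 + n (a(n, C) = n - 3 = -3 + n)
B(H) = 3 (B(H) = -6 + ((-3 + 2) - 2)² = -6 + (-1 - 2)² = -6 + (-3)² = -6 + 9 = 3)
√(12000 + (B(-66) - 1*4512)) = √(12000 + (3 - 1*4512)) = √(12000 + (3 - 4512)) = √(12000 - 4509) = √7491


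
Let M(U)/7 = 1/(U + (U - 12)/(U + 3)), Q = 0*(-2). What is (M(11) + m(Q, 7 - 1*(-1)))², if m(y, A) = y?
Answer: 9604/23409 ≈ 0.41027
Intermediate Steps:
Q = 0
M(U) = 7/(U + (-12 + U)/(3 + U)) (M(U) = 7/(U + (U - 12)/(U + 3)) = 7/(U + (-12 + U)/(3 + U)))
(M(11) + m(Q, 7 - 1*(-1)))² = (7*(3 + 11)/(-12 + 11² + 4*11) + 0)² = (7*14/(-12 + 121 + 44) + 0)² = (7*14/153 + 0)² = (7*(1/153)*14 + 0)² = (98/153 + 0)² = (98/153)² = 9604/23409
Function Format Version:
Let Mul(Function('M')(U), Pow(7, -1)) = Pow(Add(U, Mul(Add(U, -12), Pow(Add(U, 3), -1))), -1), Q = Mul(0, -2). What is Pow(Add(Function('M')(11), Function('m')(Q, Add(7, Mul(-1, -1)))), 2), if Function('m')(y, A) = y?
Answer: Rational(9604, 23409) ≈ 0.41027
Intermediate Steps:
Q = 0
Function('M')(U) = Mul(7, Pow(Add(U, Mul(Pow(Add(3, U), -1), Add(-12, U))), -1)) (Function('M')(U) = Mul(7, Pow(Add(U, Mul(Add(U, -12), Pow(Add(U, 3), -1))), -1)) = Mul(7, Pow(Add(U, Mul(Add(-12, U), Pow(Add(3, U), -1))), -1)) = Mul(7, Pow(Add(U, Mul(Pow(Add(3, U), -1), Add(-12, U))), -1)))
Pow(Add(Function('M')(11), Function('m')(Q, Add(7, Mul(-1, -1)))), 2) = Pow(Add(Mul(7, Pow(Add(-12, Pow(11, 2), Mul(4, 11)), -1), Add(3, 11)), 0), 2) = Pow(Add(Mul(7, Pow(Add(-12, 121, 44), -1), 14), 0), 2) = Pow(Add(Mul(7, Pow(153, -1), 14), 0), 2) = Pow(Add(Mul(7, Rational(1, 153), 14), 0), 2) = Pow(Add(Rational(98, 153), 0), 2) = Pow(Rational(98, 153), 2) = Rational(9604, 23409)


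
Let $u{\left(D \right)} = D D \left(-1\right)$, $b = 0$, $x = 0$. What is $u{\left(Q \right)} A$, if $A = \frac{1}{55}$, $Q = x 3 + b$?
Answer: $0$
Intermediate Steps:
$Q = 0$ ($Q = 0 \cdot 3 + 0 = 0 + 0 = 0$)
$u{\left(D \right)} = - D^{2}$ ($u{\left(D \right)} = D^{2} \left(-1\right) = - D^{2}$)
$A = \frac{1}{55} \approx 0.018182$
$u{\left(Q \right)} A = - 0^{2} \cdot \frac{1}{55} = \left(-1\right) 0 \cdot \frac{1}{55} = 0 \cdot \frac{1}{55} = 0$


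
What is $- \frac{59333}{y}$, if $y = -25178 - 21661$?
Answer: $\frac{59333}{46839} \approx 1.2667$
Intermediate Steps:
$y = -46839$
$- \frac{59333}{y} = - \frac{59333}{-46839} = \left(-59333\right) \left(- \frac{1}{46839}\right) = \frac{59333}{46839}$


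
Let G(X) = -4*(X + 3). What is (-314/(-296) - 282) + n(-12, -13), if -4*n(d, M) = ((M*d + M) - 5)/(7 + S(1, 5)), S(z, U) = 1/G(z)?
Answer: -42315/148 ≈ -285.91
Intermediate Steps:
G(X) = -12 - 4*X (G(X) = -4*(3 + X) = -12 - 4*X)
S(z, U) = 1/(-12 - 4*z)
n(d, M) = 20/111 - 4*M/111 - 4*M*d/111 (n(d, M) = -((M*d + M) - 5)/(4*(7 - 1/(12 + 4*1))) = -((M + M*d) - 5)/(4*(7 - 1/(12 + 4))) = -(-5 + M + M*d)/(4*(7 - 1/16)) = -(-5 + M + M*d)/(4*111/16) = -(-5 + M + M*d)*16/(4*111) = -(-80/111 + 16*M/111 + 16*M*d/111)/4 = 20/111 - 4*M/111 - 4*M*d/111)
(-314/(-296) - 282) + n(-12, -13) = (-314/(-296) - 282) + (20/111 - 4/111*(-13) - 4/111*(-13)*(-12)) = (-314*(-1/296) - 282) + (20/111 + 52/111 - 208/37) = (157/148 - 282) - 184/37 = -41579/148 - 184/37 = -42315/148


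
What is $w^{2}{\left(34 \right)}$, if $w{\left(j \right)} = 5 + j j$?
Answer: $1347921$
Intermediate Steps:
$w{\left(j \right)} = 5 + j^{2}$
$w^{2}{\left(34 \right)} = \left(5 + 34^{2}\right)^{2} = \left(5 + 1156\right)^{2} = 1161^{2} = 1347921$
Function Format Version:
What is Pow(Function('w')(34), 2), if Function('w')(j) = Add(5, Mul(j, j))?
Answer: 1347921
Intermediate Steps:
Function('w')(j) = Add(5, Pow(j, 2))
Pow(Function('w')(34), 2) = Pow(Add(5, Pow(34, 2)), 2) = Pow(Add(5, 1156), 2) = Pow(1161, 2) = 1347921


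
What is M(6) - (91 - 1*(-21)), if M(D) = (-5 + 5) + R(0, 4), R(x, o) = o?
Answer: -108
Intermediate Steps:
M(D) = 4 (M(D) = (-5 + 5) + 4 = 0 + 4 = 4)
M(6) - (91 - 1*(-21)) = 4 - (91 - 1*(-21)) = 4 - (91 + 21) = 4 - 1*112 = 4 - 112 = -108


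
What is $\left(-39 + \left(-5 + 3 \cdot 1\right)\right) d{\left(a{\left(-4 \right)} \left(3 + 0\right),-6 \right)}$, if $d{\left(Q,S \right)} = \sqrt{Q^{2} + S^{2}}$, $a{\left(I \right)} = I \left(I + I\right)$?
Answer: $- 246 \sqrt{257} \approx -3943.7$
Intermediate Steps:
$a{\left(I \right)} = 2 I^{2}$ ($a{\left(I \right)} = I 2 I = 2 I^{2}$)
$\left(-39 + \left(-5 + 3 \cdot 1\right)\right) d{\left(a{\left(-4 \right)} \left(3 + 0\right),-6 \right)} = \left(-39 + \left(-5 + 3 \cdot 1\right)\right) \sqrt{\left(2 \left(-4\right)^{2} \left(3 + 0\right)\right)^{2} + \left(-6\right)^{2}} = \left(-39 + \left(-5 + 3\right)\right) \sqrt{\left(2 \cdot 16 \cdot 3\right)^{2} + 36} = \left(-39 - 2\right) \sqrt{\left(32 \cdot 3\right)^{2} + 36} = - 41 \sqrt{96^{2} + 36} = - 41 \sqrt{9216 + 36} = - 41 \sqrt{9252} = - 41 \cdot 6 \sqrt{257} = - 246 \sqrt{257}$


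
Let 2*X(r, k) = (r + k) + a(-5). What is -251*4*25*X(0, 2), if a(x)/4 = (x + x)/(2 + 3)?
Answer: 75300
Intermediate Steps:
a(x) = 8*x/5 (a(x) = 4*((x + x)/(2 + 3)) = 4*((2*x)/5) = 4*((2*x)*(1/5)) = 4*(2*x/5) = 8*x/5)
X(r, k) = -4 + k/2 + r/2 (X(r, k) = ((r + k) + (8/5)*(-5))/2 = ((k + r) - 8)/2 = (-8 + k + r)/2 = -4 + k/2 + r/2)
-251*4*25*X(0, 2) = -251*4*25*(-4 + (1/2)*2 + (1/2)*0) = -25100*(-4 + 1 + 0) = -25100*(-3) = -251*(-300) = 75300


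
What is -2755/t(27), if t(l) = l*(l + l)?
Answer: -2755/1458 ≈ -1.8896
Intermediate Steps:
t(l) = 2*l**2 (t(l) = l*(2*l) = 2*l**2)
-2755/t(27) = -2755/(2*27**2) = -2755/(2*729) = -2755/1458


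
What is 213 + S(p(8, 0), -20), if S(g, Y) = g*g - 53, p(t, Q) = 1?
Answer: 161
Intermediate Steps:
S(g, Y) = -53 + g² (S(g, Y) = g² - 53 = -53 + g²)
213 + S(p(8, 0), -20) = 213 + (-53 + 1²) = 213 + (-53 + 1) = 213 - 52 = 161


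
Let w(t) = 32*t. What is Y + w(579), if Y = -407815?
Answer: -389287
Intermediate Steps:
Y + w(579) = -407815 + 32*579 = -407815 + 18528 = -389287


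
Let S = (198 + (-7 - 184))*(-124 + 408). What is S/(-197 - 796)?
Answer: -1988/993 ≈ -2.0020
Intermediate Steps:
S = 1988 (S = (198 - 191)*284 = 7*284 = 1988)
S/(-197 - 796) = 1988/(-197 - 796) = 1988/(-993) = 1988*(-1/993) = -1988/993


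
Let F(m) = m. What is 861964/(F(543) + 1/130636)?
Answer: 112603529104/70935349 ≈ 1587.4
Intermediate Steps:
861964/(F(543) + 1/130636) = 861964/(543 + 1/130636) = 861964/(70935349/130636) = 861964*(130636/70935349) = 112603529104/70935349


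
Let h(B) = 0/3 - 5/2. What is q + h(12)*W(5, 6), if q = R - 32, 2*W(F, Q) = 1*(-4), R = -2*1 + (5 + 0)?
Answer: -24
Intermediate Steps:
h(B) = -5/2 (h(B) = 0*(⅓) - 5*½ = 0 - 5/2 = -5/2)
R = 3 (R = -2 + 5 = 3)
W(F, Q) = -2 (W(F, Q) = (1*(-4))/2 = (½)*(-4) = -2)
q = -29 (q = 3 - 32 = -29)
q + h(12)*W(5, 6) = -29 - 5/2*(-2) = -29 + 5 = -24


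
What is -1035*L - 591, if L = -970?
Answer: 1003359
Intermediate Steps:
-1035*L - 591 = -1035*(-970) - 591 = 1003950 - 591 = 1003359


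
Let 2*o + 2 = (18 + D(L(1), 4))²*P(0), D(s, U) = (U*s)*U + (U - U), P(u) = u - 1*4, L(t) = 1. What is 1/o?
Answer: -1/2313 ≈ -0.00043234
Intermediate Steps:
P(u) = -4 + u (P(u) = u - 4 = -4 + u)
D(s, U) = s*U² (D(s, U) = s*U² + 0 = s*U²)
o = -2313 (o = -1 + ((18 + 1*4²)²*(-4 + 0))/2 = -1 + ((18 + 1*16)²*(-4))/2 = -1 + ((18 + 16)²*(-4))/2 = -1 + (34²*(-4))/2 = -1 + (1156*(-4))/2 = -1 + (½)*(-4624) = -1 - 2312 = -2313)
1/o = 1/(-2313) = -1/2313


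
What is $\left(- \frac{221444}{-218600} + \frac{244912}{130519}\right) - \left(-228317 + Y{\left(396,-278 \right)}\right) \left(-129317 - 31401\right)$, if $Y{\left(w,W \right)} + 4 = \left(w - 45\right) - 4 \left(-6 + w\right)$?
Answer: $- \frac{263128493933022805841}{7132863350} \approx -3.689 \cdot 10^{10}$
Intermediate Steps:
$Y{\left(w,W \right)} = -25 - 3 w$ ($Y{\left(w,W \right)} = -4 - \left(45 - w + 4 \left(-6 + w\right)\right) = -4 + \left(\left(-45 + w\right) - \left(-24 + 4 w\right)\right) = -4 - \left(21 + 3 w\right) = -25 - 3 w$)
$\left(- \frac{221444}{-218600} + \frac{244912}{130519}\right) - \left(-228317 + Y{\left(396,-278 \right)}\right) \left(-129317 - 31401\right) = \left(- \frac{221444}{-218600} + \frac{244912}{130519}\right) - \left(-228317 - 1213\right) \left(-129317 - 31401\right) = \left(\left(-221444\right) \left(- \frac{1}{218600}\right) + 244912 \cdot \frac{1}{130519}\right) - \left(-228317 - 1213\right) \left(-160718\right) = \left(\frac{55361}{54650} + \frac{244912}{130519}\right) - \left(-228317 - 1213\right) \left(-160718\right) = \frac{20610103159}{7132863350} - \left(-229530\right) \left(-160718\right) = \frac{20610103159}{7132863350} - 36889602540 = - \frac{263128493933022805841}{7132863350}$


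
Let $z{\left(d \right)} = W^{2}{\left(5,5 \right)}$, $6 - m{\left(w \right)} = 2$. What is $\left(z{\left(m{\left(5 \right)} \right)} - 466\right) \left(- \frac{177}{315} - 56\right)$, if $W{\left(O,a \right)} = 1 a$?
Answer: $\frac{124719}{5} \approx 24944.0$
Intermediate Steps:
$W{\left(O,a \right)} = a$
$m{\left(w \right)} = 4$ ($m{\left(w \right)} = 6 - 2 = 4$)
$z{\left(d \right)} = 25$ ($z{\left(d \right)} = 5^{2} = 25$)
$\left(z{\left(m{\left(5 \right)} \right)} - 466\right) \left(- \frac{177}{315} - 56\right) = \left(25 - 466\right) \left(- \frac{177}{315} - 56\right) = - 441 \left(\left(-177\right) \frac{1}{315} - 56\right) = - 441 \left(- \frac{59}{105} - 56\right) = \left(-441\right) \left(- \frac{5939}{105}\right) = \frac{124719}{5}$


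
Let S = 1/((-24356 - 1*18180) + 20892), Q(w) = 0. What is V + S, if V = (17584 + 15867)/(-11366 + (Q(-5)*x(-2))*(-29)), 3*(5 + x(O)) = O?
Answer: -362012405/123002852 ≈ -2.9431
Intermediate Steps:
x(O) = -5 + O/3
V = -33451/11366 (V = (17584 + 15867)/(-11366 + (0*(-5 + (⅓)*(-2)))*(-29)) = 33451/(-11366 + (0*(-5 - ⅔))*(-29)) = 33451/(-11366 + (0*(-17/3))*(-29)) = 33451/(-11366 + 0*(-29)) = 33451/(-11366 + 0) = 33451/(-11366) = 33451*(-1/11366) = -33451/11366 ≈ -2.9431)
S = -1/21644 (S = 1/((-24356 - 18180) + 20892) = 1/(-42536 + 20892) = 1/(-21644) = -1/21644 ≈ -4.6202e-5)
V + S = -33451/11366 - 1/21644 = -362012405/123002852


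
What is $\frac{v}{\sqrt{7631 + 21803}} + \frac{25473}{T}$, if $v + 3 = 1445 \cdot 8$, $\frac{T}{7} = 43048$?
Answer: $\frac{3639}{43048} + \frac{11557 \sqrt{29434}}{29434} \approx 67.447$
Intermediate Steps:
$T = 301336$ ($T = 7 \cdot 43048 = 301336$)
$v = 11557$ ($v = -3 + 1445 \cdot 8 = -3 + 11560 = 11557$)
$\frac{v}{\sqrt{7631 + 21803}} + \frac{25473}{T} = \frac{11557}{\sqrt{7631 + 21803}} + \frac{25473}{301336} = \frac{11557}{\sqrt{29434}} + 25473 \cdot \frac{1}{301336} = 11557 \frac{\sqrt{29434}}{29434} + \frac{3639}{43048} = \frac{11557 \sqrt{29434}}{29434} + \frac{3639}{43048} = \frac{3639}{43048} + \frac{11557 \sqrt{29434}}{29434}$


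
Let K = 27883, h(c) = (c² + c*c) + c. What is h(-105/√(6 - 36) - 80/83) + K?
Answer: 187028732/6889 - 1659*I*√30/166 ≈ 27149.0 - 54.739*I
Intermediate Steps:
h(c) = c + 2*c² (h(c) = (c² + c²) + c = 2*c² + c = c + 2*c²)
h(-105/√(6 - 36) - 80/83) + K = (-105/√(6 - 36) - 80/83)*(1 + 2*(-105/√(6 - 36) - 80/83)) + 27883 = (-105*(-I*√30/30) - 80*1/83)*(1 + 2*(-105*(-I*√30/30) - 80*1/83)) + 27883 = (-105*(-I*√30/30) - 80/83)*(1 + 2*(-105*(-I*√30/30) - 80/83)) + 27883 = (-(-7)*I*√30/2 - 80/83)*(1 + 2*(-(-7)*I*√30/2 - 80/83)) + 27883 = (7*I*√30/2 - 80/83)*(1 + 2*(7*I*√30/2 - 80/83)) + 27883 = (-80/83 + 7*I*√30/2)*(1 + 2*(-80/83 + 7*I*√30/2)) + 27883 = (-80/83 + 7*I*√30/2)*(1 + (-160/83 + 7*I*√30)) + 27883 = (-80/83 + 7*I*√30/2)*(-77/83 + 7*I*√30) + 27883 = 27883 + (-80/83 + 7*I*√30/2)*(-77/83 + 7*I*√30)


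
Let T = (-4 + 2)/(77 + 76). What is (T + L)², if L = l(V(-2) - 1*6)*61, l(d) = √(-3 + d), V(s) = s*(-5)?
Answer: 87067561/23409 ≈ 3719.4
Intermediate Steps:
V(s) = -5*s
T = -2/153 ≈ -0.013072
L = 61 (L = √(-3 + (-5*(-2) - 1*6))*61 = √(-3 + (10 - 6))*61 = √(-3 + 4)*61 = √1*61 = 1*61 = 61)
(T + L)² = (-2/153 + 61)² = (9331/153)² = 87067561/23409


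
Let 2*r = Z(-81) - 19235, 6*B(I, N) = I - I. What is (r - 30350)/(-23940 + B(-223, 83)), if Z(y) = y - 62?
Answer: 40039/23940 ≈ 1.6725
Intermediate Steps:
Z(y) = -62 + y
B(I, N) = 0 (B(I, N) = (I - I)/6 = (1/6)*0 = 0)
r = -9689 (r = ((-62 - 81) - 19235)/2 = (-143 - 19235)/2 = (1/2)*(-19378) = -9689)
(r - 30350)/(-23940 + B(-223, 83)) = (-9689 - 30350)/(-23940 + 0) = -40039/(-23940) = -40039*(-1/23940) = 40039/23940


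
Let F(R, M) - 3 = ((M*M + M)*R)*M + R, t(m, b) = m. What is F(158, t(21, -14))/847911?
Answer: 1533077/847911 ≈ 1.8081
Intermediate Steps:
F(R, M) = 3 + R + M*R*(M + M²) (F(R, M) = 3 + (((M*M + M)*R)*M + R) = 3 + (((M² + M)*R)*M + R) = 3 + (((M + M²)*R)*M + R) = 3 + ((R*(M + M²))*M + R) = 3 + (M*R*(M + M²) + R) = 3 + (R + M*R*(M + M²)) = 3 + R + M*R*(M + M²))
F(158, t(21, -14))/847911 = (3 + 158 + 158*21² + 158*21³)/847911 = (3 + 158 + 158*441 + 158*9261)*(1/847911) = (3 + 158 + 69678 + 1463238)*(1/847911) = 1533077*(1/847911) = 1533077/847911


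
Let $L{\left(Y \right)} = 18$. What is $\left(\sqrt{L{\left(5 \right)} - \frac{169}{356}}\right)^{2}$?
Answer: $\frac{6239}{356} \approx 17.525$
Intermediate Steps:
$\left(\sqrt{L{\left(5 \right)} - \frac{169}{356}}\right)^{2} = \left(\sqrt{18 - \frac{169}{356}}\right)^{2} = \left(\sqrt{\frac{6239}{356}}\right)^{2} = \left(\frac{\sqrt{555271}}{178}\right)^{2} = \frac{6239}{356}$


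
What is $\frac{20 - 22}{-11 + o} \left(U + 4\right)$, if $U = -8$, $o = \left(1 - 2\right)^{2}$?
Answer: $- \frac{4}{5} \approx -0.8$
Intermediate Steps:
$o = 1$ ($o = \left(-1\right)^{2} = 1$)
$\frac{20 - 22}{-11 + o} \left(U + 4\right) = \frac{20 - 22}{-11 + 1} \left(-8 + 4\right) = - \frac{2}{-10} \left(-4\right) = \left(-2\right) \left(- \frac{1}{10}\right) \left(-4\right) = \frac{1}{5} \left(-4\right) = - \frac{4}{5}$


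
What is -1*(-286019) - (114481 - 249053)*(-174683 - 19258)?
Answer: -26098742233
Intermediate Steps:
-1*(-286019) - (114481 - 249053)*(-174683 - 19258) = 286019 - (-134572)*(-193941) = 286019 - 1*26099028252 = 286019 - 26099028252 = -26098742233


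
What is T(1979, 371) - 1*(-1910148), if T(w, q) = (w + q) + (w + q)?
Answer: 1914848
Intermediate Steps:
T(w, q) = 2*q + 2*w (T(w, q) = (q + w) + (q + w) = 2*q + 2*w)
T(1979, 371) - 1*(-1910148) = (2*371 + 2*1979) - 1*(-1910148) = (742 + 3958) + 1910148 = 4700 + 1910148 = 1914848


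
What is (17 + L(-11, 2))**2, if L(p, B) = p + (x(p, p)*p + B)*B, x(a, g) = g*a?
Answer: 7033104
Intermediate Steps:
x(a, g) = a*g
L(p, B) = p + B*(B + p**3) (L(p, B) = p + ((p*p)*p + B)*B = p + (p**2*p + B)*B = p + (p**3 + B)*B = p + (B + p**3)*B = p + B*(B + p**3))
(17 + L(-11, 2))**2 = (17 + (-11 + 2**2 + 2*(-11)**3))**2 = (17 + (-11 + 4 + 2*(-1331)))**2 = (17 + (-11 + 4 - 2662))**2 = (17 - 2669)**2 = (-2652)**2 = 7033104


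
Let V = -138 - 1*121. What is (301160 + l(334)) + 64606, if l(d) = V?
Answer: 365507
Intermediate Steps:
V = -259 (V = -138 - 121 = -259)
l(d) = -259
(301160 + l(334)) + 64606 = (301160 - 259) + 64606 = 300901 + 64606 = 365507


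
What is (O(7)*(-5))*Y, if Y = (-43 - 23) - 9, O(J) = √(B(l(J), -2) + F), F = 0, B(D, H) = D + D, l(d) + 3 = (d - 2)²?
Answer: 750*√11 ≈ 2487.5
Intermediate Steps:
l(d) = -3 + (-2 + d)² (l(d) = -3 + (d - 2)² = -3 + (-2 + d)²)
B(D, H) = 2*D
O(J) = √(-6 + 2*(-2 + J)²) (O(J) = √(2*(-3 + (-2 + J)²) + 0) = √((-6 + 2*(-2 + J)²) + 0) = √(-6 + 2*(-2 + J)²))
Y = -75 (Y = -66 - 9 = -75)
(O(7)*(-5))*Y = (√(-6 + 2*(-2 + 7)²)*(-5))*(-75) = (√(-6 + 2*5²)*(-5))*(-75) = (√(-6 + 2*25)*(-5))*(-75) = (√(-6 + 50)*(-5))*(-75) = (√44*(-5))*(-75) = ((2*√11)*(-5))*(-75) = -10*√11*(-75) = 750*√11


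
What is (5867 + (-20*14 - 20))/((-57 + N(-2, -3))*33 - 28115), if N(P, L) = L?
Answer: -5567/30095 ≈ -0.18498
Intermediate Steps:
(5867 + (-20*14 - 20))/((-57 + N(-2, -3))*33 - 28115) = (5867 + (-20*14 - 20))/((-57 - 3)*33 - 28115) = (5867 + (-280 - 20))/(-60*33 - 28115) = (5867 - 300)/(-1980 - 28115) = 5567/(-30095) = 5567*(-1/30095) = -5567/30095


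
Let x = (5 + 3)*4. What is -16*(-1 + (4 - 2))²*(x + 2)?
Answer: -544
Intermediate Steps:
x = 32 (x = 8*4 = 32)
-16*(-1 + (4 - 2))²*(x + 2) = -16*(-1 + (4 - 2))²*(32 + 2) = -16*(-1 + 2)²*34 = -16*1²*34 = -16*1*34 = -16*34 = -1*544 = -544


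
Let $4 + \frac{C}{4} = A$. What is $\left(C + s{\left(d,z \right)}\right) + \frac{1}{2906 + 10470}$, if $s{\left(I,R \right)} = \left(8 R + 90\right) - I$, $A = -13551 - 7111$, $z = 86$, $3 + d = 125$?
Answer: $- \frac{1096939007}{13376} \approx -82008.0$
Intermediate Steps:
$d = 122$ ($d = -3 + 125 = 122$)
$A = -20662$ ($A = -13551 - 7111 = -20662$)
$C = -82664$ ($C = -16 + 4 \left(-20662\right) = -16 - 82648 = -82664$)
$s{\left(I,R \right)} = 90 - I + 8 R$ ($s{\left(I,R \right)} = \left(90 + 8 R\right) - I = 90 - I + 8 R$)
$\left(C + s{\left(d,z \right)}\right) + \frac{1}{2906 + 10470} = \left(-82664 + \left(90 - 122 + 8 \cdot 86\right)\right) + \frac{1}{2906 + 10470} = \left(-82664 + \left(90 - 122 + 688\right)\right) + \frac{1}{13376} = \left(-82664 + 656\right) + \frac{1}{13376} = -82008 + \frac{1}{13376} = - \frac{1096939007}{13376}$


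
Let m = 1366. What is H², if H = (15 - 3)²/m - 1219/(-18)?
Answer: 695344180129/151142436 ≈ 4600.6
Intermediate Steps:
H = 833873/12294 (H = (15 - 3)²/1366 - 1219/(-18) = 12²*(1/1366) - 1219*(-1/18) = 144*(1/1366) + 1219/18 = 72/683 + 1219/18 = 833873/12294 ≈ 67.828)
H² = (833873/12294)² = 695344180129/151142436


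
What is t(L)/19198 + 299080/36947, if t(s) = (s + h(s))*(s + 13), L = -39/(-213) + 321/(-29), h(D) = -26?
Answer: 12164886870360086/1503549967162693 ≈ 8.0908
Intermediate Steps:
L = -22414/2059 (L = -39*(-1/213) + 321*(-1/29) = 13/71 - 321/29 = -22414/2059 ≈ -10.886)
t(s) = (-26 + s)*(13 + s) (t(s) = (s - 26)*(s + 13) = (-26 + s)*(13 + s))
t(L)/19198 + 299080/36947 = (-338 + (-22414/2059)² - 13*(-22414/2059))/19198 + 299080/36947 = (-338 + 502387396/4239481 + 291382/2059)*(1/19198) + 299080*(1/36947) = -330601644/4239481*1/19198 + 299080/36947 = -165300822/40694778119 + 299080/36947 = 12164886870360086/1503549967162693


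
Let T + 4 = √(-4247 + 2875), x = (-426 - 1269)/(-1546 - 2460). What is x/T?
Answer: -1695/1390082 - 11865*I*√7/2780164 ≈ -0.0012194 - 0.011291*I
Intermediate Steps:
x = 1695/4006 (x = -1695/(-4006) = -1695*(-1/4006) = 1695/4006 ≈ 0.42312)
T = -4 + 14*I*√7 (T = -4 + √(-4247 + 2875) = -4 + √(-1372) = -4 + 14*I*√7 ≈ -4.0 + 37.041*I)
x/T = 1695/(4006*(-4 + 14*I*√7))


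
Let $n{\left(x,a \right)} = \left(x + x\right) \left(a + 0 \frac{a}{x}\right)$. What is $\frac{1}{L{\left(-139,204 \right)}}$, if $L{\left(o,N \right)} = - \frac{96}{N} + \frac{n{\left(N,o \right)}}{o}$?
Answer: $\frac{17}{6928} \approx 0.0024538$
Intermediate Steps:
$n{\left(x,a \right)} = 2 a x$ ($n{\left(x,a \right)} = 2 x \left(a + 0\right) = 2 x a = 2 a x$)
$L{\left(o,N \right)} = - \frac{96}{N} + 2 N$ ($L{\left(o,N \right)} = - \frac{96}{N} + \frac{2 o N}{o} = - \frac{96}{N} + \frac{2 N o}{o} = - \frac{96}{N} + 2 N$)
$\frac{1}{L{\left(-139,204 \right)}} = \frac{1}{- \frac{96}{204} + 2 \cdot 204} = \frac{1}{\left(-96\right) \frac{1}{204} + 408} = \frac{1}{- \frac{8}{17} + 408} = \frac{1}{\frac{6928}{17}} = \frac{17}{6928}$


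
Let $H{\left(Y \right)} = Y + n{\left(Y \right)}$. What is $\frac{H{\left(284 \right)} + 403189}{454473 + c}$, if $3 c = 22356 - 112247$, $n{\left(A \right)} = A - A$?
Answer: $\frac{1210419}{1273528} \approx 0.95045$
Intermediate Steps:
$n{\left(A \right)} = 0$
$c = - \frac{89891}{3}$ ($c = \frac{22356 - 112247}{3} = \frac{1}{3} \left(-89891\right) = - \frac{89891}{3} \approx -29964.0$)
$H{\left(Y \right)} = Y$ ($H{\left(Y \right)} = Y + 0 = Y$)
$\frac{H{\left(284 \right)} + 403189}{454473 + c} = \frac{284 + 403189}{454473 - \frac{89891}{3}} = \frac{403473}{\frac{1273528}{3}} = 403473 \cdot \frac{3}{1273528} = \frac{1210419}{1273528}$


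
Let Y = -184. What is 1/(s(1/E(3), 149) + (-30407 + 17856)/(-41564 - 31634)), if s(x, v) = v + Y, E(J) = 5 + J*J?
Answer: -73198/2549379 ≈ -0.028712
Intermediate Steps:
E(J) = 5 + J²
s(x, v) = -184 + v (s(x, v) = v - 184 = -184 + v)
1/(s(1/E(3), 149) + (-30407 + 17856)/(-41564 - 31634)) = 1/((-184 + 149) + (-30407 + 17856)/(-41564 - 31634)) = 1/(-35 - 12551/(-73198)) = 1/(-35 - 12551*(-1/73198)) = 1/(-35 + 12551/73198) = 1/(-2549379/73198) = -73198/2549379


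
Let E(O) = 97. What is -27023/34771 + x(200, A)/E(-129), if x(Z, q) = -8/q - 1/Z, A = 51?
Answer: -26793963121/34402427400 ≈ -0.77884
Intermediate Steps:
x(Z, q) = -1/Z - 8/q
-27023/34771 + x(200, A)/E(-129) = -27023/34771 + (-1/200 - 8/51)/97 = -27023*1/34771 + (-1*1/200 - 8*1/51)*(1/97) = -27023/34771 + (-1/200 - 8/51)*(1/97) = -27023/34771 - 1651/10200*1/97 = -27023/34771 - 1651/989400 = -26793963121/34402427400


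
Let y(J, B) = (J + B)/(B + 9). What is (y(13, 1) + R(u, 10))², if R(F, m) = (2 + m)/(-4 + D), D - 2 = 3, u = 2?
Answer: 4489/25 ≈ 179.56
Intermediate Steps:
D = 5 (D = 2 + 3 = 5)
y(J, B) = (B + J)/(9 + B)
R(F, m) = 2 + m (R(F, m) = (2 + m)/(-4 + 5) = (2 + m)/1 = (2 + m)*1 = 2 + m)
(y(13, 1) + R(u, 10))² = ((1 + 13)/(9 + 1) + (2 + 10))² = (14/10 + 12)² = ((⅒)*14 + 12)² = (7/5 + 12)² = (67/5)² = 4489/25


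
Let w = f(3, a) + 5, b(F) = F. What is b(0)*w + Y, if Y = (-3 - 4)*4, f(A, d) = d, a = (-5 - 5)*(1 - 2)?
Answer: -28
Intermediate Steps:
a = 10 (a = -10*(-1) = 10)
w = 15 (w = 10 + 5 = 15)
Y = -28 (Y = -7*4 = -28)
b(0)*w + Y = 0*15 - 28 = 0 - 28 = -28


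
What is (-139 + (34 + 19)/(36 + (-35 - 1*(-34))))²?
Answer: 23155344/1225 ≈ 18902.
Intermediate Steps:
(-139 + (34 + 19)/(36 + (-35 - 1*(-34))))² = (-139 + 53/(36 + (-35 + 34)))² = (-139 + 53/(36 - 1))² = (-139 + 53/35)² = (-4812/35)² = 23155344/1225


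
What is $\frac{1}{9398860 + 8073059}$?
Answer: $\frac{1}{17471919} \approx 5.7235 \cdot 10^{-8}$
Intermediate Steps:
$\frac{1}{9398860 + 8073059} = \frac{1}{17471919}$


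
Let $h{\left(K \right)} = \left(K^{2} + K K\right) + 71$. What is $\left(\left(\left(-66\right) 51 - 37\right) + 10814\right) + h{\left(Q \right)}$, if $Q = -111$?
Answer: $32124$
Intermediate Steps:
$h{\left(K \right)} = 71 + 2 K^{2}$ ($h{\left(K \right)} = \left(K^{2} + K^{2}\right) + 71 = 2 K^{2} + 71 = 71 + 2 K^{2}$)
$\left(\left(\left(-66\right) 51 - 37\right) + 10814\right) + h{\left(Q \right)} = \left(\left(\left(-66\right) 51 - 37\right) + 10814\right) + \left(71 + 2 \left(-111\right)^{2}\right) = \left(\left(-3366 - 37\right) + 10814\right) + \left(71 + 2 \cdot 12321\right) = \left(-3403 + 10814\right) + \left(71 + 24642\right) = 7411 + 24713 = 32124$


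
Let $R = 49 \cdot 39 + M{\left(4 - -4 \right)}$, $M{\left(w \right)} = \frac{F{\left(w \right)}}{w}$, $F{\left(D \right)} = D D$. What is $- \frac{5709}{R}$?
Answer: $- \frac{5709}{1919} \approx -2.975$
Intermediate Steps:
$F{\left(D \right)} = D^{2}$
$M{\left(w \right)} = w$ ($M{\left(w \right)} = \frac{w^{2}}{w} = w$)
$R = 1919$ ($R = 49 \cdot 39 + \left(4 - -4\right) = 1911 + \left(4 + 4\right) = 1911 + 8 = 1919$)
$- \frac{5709}{R} = - \frac{5709}{1919}$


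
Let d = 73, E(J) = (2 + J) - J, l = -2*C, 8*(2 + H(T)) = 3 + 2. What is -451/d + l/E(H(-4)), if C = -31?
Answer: 1812/73 ≈ 24.822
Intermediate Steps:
H(T) = -11/8 (H(T) = -2 + (3 + 2)/8 = -2 + (1/8)*5 = -2 + 5/8 = -11/8)
l = 62 (l = -2*(-31) = 62)
E(J) = 2
-451/d + l/E(H(-4)) = -451/73 + 62/2 = -451*1/73 + 62*(1/2) = -451/73 + 31 = 1812/73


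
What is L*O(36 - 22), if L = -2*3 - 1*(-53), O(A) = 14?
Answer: 658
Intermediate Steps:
L = 47 (L = -6 + 53 = 47)
L*O(36 - 22) = 47*14 = 658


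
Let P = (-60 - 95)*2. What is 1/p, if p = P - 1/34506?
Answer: -34506/10696861 ≈ -0.0032258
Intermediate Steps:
P = -310 (P = -155*2 = -310)
p = -10696861/34506 (p = -310 - 1/34506 = -10696861/34506 ≈ -310.00)
1/p = 1/(-10696861/34506) = -34506/10696861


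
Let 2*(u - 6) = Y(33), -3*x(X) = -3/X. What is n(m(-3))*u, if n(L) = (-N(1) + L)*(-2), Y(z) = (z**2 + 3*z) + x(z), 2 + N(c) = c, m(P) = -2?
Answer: 39601/33 ≈ 1200.0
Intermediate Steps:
x(X) = 1/X (x(X) = -(-1)/X = 1/X)
N(c) = -2 + c
Y(z) = 1/z + z**2 + 3*z (Y(z) = (z**2 + 3*z) + 1/z = 1/z + z**2 + 3*z)
u = 39601/66 (u = 6 + ((1 + 33**2*(3 + 33))/33)/2 = 6 + ((1 + 1089*36)/33)/2 = 6 + ((1 + 39204)/33)/2 = 6 + ((1/33)*39205)/2 = 6 + (1/2)*(39205/33) = 6 + 39205/66 = 39601/66 ≈ 600.02)
n(L) = -2 - 2*L (n(L) = (-(-2 + 1) + L)*(-2) = (-1*(-1) + L)*(-2) = (1 + L)*(-2) = -2 - 2*L)
n(m(-3))*u = (-2 - 2*(-2))*(39601/66) = (-2 + 4)*(39601/66) = 2*(39601/66) = 39601/33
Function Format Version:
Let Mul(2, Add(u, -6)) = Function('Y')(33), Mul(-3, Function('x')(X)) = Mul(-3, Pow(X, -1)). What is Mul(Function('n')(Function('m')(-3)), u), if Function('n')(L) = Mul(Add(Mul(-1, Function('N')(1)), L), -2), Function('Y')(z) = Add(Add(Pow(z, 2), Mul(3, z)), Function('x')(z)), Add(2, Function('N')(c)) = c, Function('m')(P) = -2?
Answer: Rational(39601, 33) ≈ 1200.0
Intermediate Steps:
Function('x')(X) = Pow(X, -1) (Function('x')(X) = Mul(Rational(-1, 3), Mul(-3, Pow(X, -1))) = Pow(X, -1))
Function('N')(c) = Add(-2, c)
Function('Y')(z) = Add(Pow(z, -1), Pow(z, 2), Mul(3, z)) (Function('Y')(z) = Add(Add(Pow(z, 2), Mul(3, z)), Pow(z, -1)) = Add(Pow(z, -1), Pow(z, 2), Mul(3, z)))
u = Rational(39601, 66) (u = Add(6, Mul(Rational(1, 2), Mul(Pow(33, -1), Add(1, Mul(Pow(33, 2), Add(3, 33)))))) = Add(6, Mul(Rational(1, 2), Mul(Rational(1, 33), Add(1, Mul(1089, 36))))) = Add(6, Mul(Rational(1, 2), Mul(Rational(1, 33), Add(1, 39204)))) = Add(6, Mul(Rational(1, 2), Mul(Rational(1, 33), 39205))) = Add(6, Mul(Rational(1, 2), Rational(39205, 33))) = Add(6, Rational(39205, 66)) = Rational(39601, 66) ≈ 600.02)
Function('n')(L) = Add(-2, Mul(-2, L)) (Function('n')(L) = Mul(Add(Mul(-1, Add(-2, 1)), L), -2) = Mul(Add(Mul(-1, -1), L), -2) = Mul(Add(1, L), -2) = Add(-2, Mul(-2, L)))
Mul(Function('n')(Function('m')(-3)), u) = Mul(Add(-2, Mul(-2, -2)), Rational(39601, 66)) = Mul(Add(-2, 4), Rational(39601, 66)) = Mul(2, Rational(39601, 66)) = Rational(39601, 33)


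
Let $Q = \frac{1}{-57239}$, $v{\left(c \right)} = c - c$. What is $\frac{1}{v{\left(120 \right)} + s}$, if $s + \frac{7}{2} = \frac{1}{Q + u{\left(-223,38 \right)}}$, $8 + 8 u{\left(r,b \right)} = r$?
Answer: $- \frac{26444434}{93471343} \approx -0.28292$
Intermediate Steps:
$u{\left(r,b \right)} = -1 + \frac{r}{8}$
$v{\left(c \right)} = 0$
$Q = - \frac{1}{57239} \approx -1.7471 \cdot 10^{-5}$
$s = - \frac{93471343}{26444434}$ ($s = - \frac{7}{2} + \frac{1}{- \frac{1}{57239} + \left(-1 + \frac{1}{8} \left(-223\right)\right)} = - \frac{7}{2} + \frac{1}{- \frac{1}{57239} - \frac{231}{8}} = - \frac{7}{2} + \frac{1}{- \frac{13222217}{457912}} = - \frac{7}{2} - \frac{457912}{13222217} = - \frac{93471343}{26444434} \approx -3.5346$)
$\frac{1}{v{\left(120 \right)} + s} = \frac{1}{0 - \frac{93471343}{26444434}} = \frac{1}{- \frac{93471343}{26444434}} = - \frac{26444434}{93471343}$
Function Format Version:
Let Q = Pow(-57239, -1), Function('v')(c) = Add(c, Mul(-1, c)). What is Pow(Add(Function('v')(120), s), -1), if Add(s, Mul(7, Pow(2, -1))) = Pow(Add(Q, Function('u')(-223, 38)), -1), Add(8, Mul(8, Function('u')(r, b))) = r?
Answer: Rational(-26444434, 93471343) ≈ -0.28292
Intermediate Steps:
Function('u')(r, b) = Add(-1, Mul(Rational(1, 8), r))
Function('v')(c) = 0
Q = Rational(-1, 57239) ≈ -1.7471e-5
s = Rational(-93471343, 26444434) (s = Add(Rational(-7, 2), Pow(Add(Rational(-1, 57239), Add(-1, Mul(Rational(1, 8), -223))), -1)) = Add(Rational(-7, 2), Pow(Add(Rational(-1, 57239), Add(-1, Rational(-223, 8))), -1)) = Add(Rational(-7, 2), Pow(Add(Rational(-1, 57239), Rational(-231, 8)), -1)) = Add(Rational(-7, 2), Pow(Rational(-13222217, 457912), -1)) = Add(Rational(-7, 2), Rational(-457912, 13222217)) = Rational(-93471343, 26444434) ≈ -3.5346)
Pow(Add(Function('v')(120), s), -1) = Pow(Add(0, Rational(-93471343, 26444434)), -1) = Pow(Rational(-93471343, 26444434), -1) = Rational(-26444434, 93471343)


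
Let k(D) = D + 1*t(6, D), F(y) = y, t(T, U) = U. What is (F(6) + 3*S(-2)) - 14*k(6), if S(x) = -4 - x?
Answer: -168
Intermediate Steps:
k(D) = 2*D (k(D) = D + 1*D = D + D = 2*D)
(F(6) + 3*S(-2)) - 14*k(6) = (6 + 3*(-4 - 1*(-2))) - 28*6 = (6 + 3*(-4 + 2)) - 14*12 = (6 + 3*(-2)) - 168 = (6 - 6) - 168 = 0 - 168 = -168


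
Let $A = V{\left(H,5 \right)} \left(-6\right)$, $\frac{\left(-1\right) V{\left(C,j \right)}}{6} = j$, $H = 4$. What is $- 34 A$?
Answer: $-6120$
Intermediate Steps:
$V{\left(C,j \right)} = - 6 j$
$A = 180$ ($A = \left(-6\right) 5 \left(-6\right) = \left(-30\right) \left(-6\right) = 180$)
$- 34 A = \left(-34\right) 180 = -6120$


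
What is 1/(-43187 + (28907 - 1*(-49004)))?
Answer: 1/34724 ≈ 2.8799e-5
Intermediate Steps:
1/(-43187 + (28907 - 1*(-49004))) = 1/(-43187 + (28907 + 49004)) = 1/(-43187 + 77911) = 1/34724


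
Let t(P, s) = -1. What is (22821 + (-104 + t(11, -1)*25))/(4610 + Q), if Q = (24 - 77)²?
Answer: 7564/2473 ≈ 3.0586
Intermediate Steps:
Q = 2809 (Q = (-53)² = 2809)
(22821 + (-104 + t(11, -1)*25))/(4610 + Q) = (22821 + (-104 - 1*25))/(4610 + 2809) = (22821 + (-104 - 25))/7419 = (22821 - 129)*(1/7419) = 22692*(1/7419) = 7564/2473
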